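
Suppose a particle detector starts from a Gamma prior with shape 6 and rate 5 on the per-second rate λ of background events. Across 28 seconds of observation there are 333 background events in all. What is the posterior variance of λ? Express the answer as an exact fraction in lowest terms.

Total count 333 over total exposure 28 seconds.
Gamma(α, β) with Poisson data over total exposure Σt gives posterior Gamma(α+Σx, β+Σt) = Gamma(339, 33).
Posterior variance = α'/β'² = 339/1089 = 113/363.

113/363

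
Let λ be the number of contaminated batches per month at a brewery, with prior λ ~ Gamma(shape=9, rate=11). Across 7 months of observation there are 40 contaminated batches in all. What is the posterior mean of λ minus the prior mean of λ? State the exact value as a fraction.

Total count 40 over total exposure 7 months.
Posterior: α' = 9 + 40 = 49, β' = 11 + 7 = 18.
Posterior mean = 49/18 = 49/18; prior mean = 9/11 = 9/11. Difference = 49/18 − 9/11 = 377/198.

377/198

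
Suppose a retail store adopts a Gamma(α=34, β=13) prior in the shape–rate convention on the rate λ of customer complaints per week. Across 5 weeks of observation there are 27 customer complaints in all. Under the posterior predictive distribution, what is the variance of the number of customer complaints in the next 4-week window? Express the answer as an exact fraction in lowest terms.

Total count 27 over total exposure 5 weeks.
Gamma(α, β) with Poisson data over total exposure Σt gives posterior Gamma(α+Σx, β+Σt) = Gamma(61, 18).
The posterior predictive for a window of length T is Negative Binomial with variance T·α'·(β'+T)/β'² = 4·61·22/324 = 1342/81.

1342/81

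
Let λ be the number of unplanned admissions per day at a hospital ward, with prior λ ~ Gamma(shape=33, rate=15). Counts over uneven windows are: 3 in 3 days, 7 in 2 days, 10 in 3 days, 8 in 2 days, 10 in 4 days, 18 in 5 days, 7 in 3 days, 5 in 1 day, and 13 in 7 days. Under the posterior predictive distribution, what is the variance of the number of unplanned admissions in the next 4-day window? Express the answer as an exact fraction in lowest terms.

Total count: 3 + 7 + 10 + 8 + 10 + 18 + 7 + 5 + 13 = 81.
Total exposure: 3 + 2 + 3 + 2 + 4 + 5 + 3 + 1 + 7 = 30 days.
By Gamma–Poisson conjugacy, the posterior is Gamma(α + Σx, β + Σt) = Gamma(33 + 81, 15 + 30) = Gamma(114, 45).
The posterior predictive for a window of length T is Negative Binomial with variance T·α'·(β'+T)/β'² = 4·114·49/2025 = 7448/675.

7448/675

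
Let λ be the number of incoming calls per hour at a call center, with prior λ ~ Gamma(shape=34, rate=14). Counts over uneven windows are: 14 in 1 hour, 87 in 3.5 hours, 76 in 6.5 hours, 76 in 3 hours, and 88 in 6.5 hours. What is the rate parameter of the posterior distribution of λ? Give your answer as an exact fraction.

Total count: 14 + 87 + 76 + 76 + 88 = 341.
Total exposure: 1 + 3.5 + 6.5 + 3 + 6.5 = 20.5 hours.
By Gamma–Poisson conjugacy, the posterior is Gamma(α + Σx, β + Σt) = Gamma(34 + 341, 14 + 20.5) = Gamma(375, 69/2).

69/2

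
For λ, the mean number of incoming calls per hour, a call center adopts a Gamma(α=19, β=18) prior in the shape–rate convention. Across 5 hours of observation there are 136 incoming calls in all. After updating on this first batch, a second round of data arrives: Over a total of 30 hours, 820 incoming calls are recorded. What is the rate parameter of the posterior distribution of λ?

53

Total count 136 over total exposure 5 hours.
After the first batch: Gamma(19 + 136, 18 + 5) = Gamma(155, 23).
Total count 820 over total exposure 30 hours.
After the second batch: Gamma(155 + 820, 23 + 30) = Gamma(975, 53).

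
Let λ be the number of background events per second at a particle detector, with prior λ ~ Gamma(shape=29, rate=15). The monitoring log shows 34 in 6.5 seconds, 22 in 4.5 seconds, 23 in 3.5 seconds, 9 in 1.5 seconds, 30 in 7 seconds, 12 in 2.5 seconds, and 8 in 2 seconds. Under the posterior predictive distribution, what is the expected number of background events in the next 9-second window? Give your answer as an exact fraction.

Total count: 34 + 22 + 23 + 9 + 30 + 12 + 8 = 138.
Total exposure: 6.5 + 4.5 + 3.5 + 1.5 + 7 + 2.5 + 2 = 27.5 seconds.
By Gamma–Poisson conjugacy, the posterior is Gamma(α + Σx, β + Σt) = Gamma(29 + 138, 15 + 27.5) = Gamma(167, 85/2).
Predictive mean over a 9-second window = T·E[λ|data] = 9·167/(85/2) = 3006/85.

3006/85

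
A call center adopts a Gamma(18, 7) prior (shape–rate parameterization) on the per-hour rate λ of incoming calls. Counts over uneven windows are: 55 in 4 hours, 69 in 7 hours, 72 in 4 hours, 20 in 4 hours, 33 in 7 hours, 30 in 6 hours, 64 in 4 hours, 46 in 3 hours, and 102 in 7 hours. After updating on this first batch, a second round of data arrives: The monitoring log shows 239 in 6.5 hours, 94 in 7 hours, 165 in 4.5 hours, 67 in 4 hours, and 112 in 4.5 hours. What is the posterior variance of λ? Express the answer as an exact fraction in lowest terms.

4744/25281

Total count: 55 + 69 + 72 + 20 + 33 + 30 + 64 + 46 + 102 = 491.
Total exposure: 4 + 7 + 4 + 4 + 7 + 6 + 4 + 3 + 7 = 46 hours.
After the first batch: Gamma(18 + 491, 7 + 46) = Gamma(509, 53).
Total count: 239 + 94 + 165 + 67 + 112 = 677.
Total exposure: 6.5 + 7 + 4.5 + 4 + 4.5 = 26.5 hours.
After the second batch: Gamma(509 + 677, 53 + 26.5) = Gamma(1186, 159/2).
Posterior variance = α'/β'² = 1186/(25281/4) = 4744/25281.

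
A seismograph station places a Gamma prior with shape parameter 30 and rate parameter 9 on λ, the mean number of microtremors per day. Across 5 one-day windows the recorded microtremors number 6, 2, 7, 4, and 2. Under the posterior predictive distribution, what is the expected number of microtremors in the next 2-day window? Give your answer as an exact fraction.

51/7

Total count: 6 + 2 + 7 + 4 + 2 = 21.
Total exposure: 5 days.
Conjugate update: add total count to the shape and total exposure to the rate, giving Gamma(51, 14).
Predictive mean over a 2-day window = T·E[λ|data] = 2·51/14 = 51/7.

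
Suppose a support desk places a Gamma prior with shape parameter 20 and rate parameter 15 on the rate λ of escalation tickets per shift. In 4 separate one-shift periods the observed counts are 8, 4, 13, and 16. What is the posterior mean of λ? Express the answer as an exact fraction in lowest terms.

Total count: 8 + 4 + 13 + 16 = 41.
Total exposure: 4 shifts.
Conjugate update: add total count to the shape and total exposure to the rate, giving Gamma(61, 19).
Posterior mean = α'/β' = 61/19.

61/19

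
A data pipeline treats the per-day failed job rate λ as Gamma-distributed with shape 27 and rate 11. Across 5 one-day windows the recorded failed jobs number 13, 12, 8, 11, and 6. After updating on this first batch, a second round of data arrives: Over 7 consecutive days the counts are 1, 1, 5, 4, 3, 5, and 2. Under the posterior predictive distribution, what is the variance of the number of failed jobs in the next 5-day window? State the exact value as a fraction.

13720/529

Total count: 13 + 12 + 8 + 11 + 6 = 50.
Total exposure: 5 days.
After the first batch: Gamma(27 + 50, 11 + 5) = Gamma(77, 16).
Total count: 1 + 1 + 5 + 4 + 3 + 5 + 2 = 21.
Total exposure: 7 days.
After the second batch: Gamma(77 + 21, 16 + 7) = Gamma(98, 23).
The posterior predictive for a window of length T is Negative Binomial with variance T·α'·(β'+T)/β'² = 5·98·28/529 = 13720/529.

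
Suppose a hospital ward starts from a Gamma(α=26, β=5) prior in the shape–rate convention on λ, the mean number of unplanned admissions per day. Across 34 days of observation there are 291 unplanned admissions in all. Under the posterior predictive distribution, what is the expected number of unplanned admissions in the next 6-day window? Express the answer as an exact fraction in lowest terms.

Total count 291 over total exposure 34 days.
By Gamma–Poisson conjugacy, the posterior is Gamma(α + Σx, β + Σt) = Gamma(26 + 291, 5 + 34) = Gamma(317, 39).
Predictive mean over a 6-day window = T·E[λ|data] = 6·317/39 = 634/13.

634/13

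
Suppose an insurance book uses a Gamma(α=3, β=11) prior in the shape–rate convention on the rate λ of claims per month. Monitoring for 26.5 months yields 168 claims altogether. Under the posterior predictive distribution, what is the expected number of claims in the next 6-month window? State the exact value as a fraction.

684/25

Total count 168 over total exposure 26.5 months.
Gamma(α, β) with Poisson data over total exposure Σt gives posterior Gamma(α+Σx, β+Σt) = Gamma(171, 75/2).
Predictive mean over a 6-month window = T·E[λ|data] = 6·171/(75/2) = 684/25.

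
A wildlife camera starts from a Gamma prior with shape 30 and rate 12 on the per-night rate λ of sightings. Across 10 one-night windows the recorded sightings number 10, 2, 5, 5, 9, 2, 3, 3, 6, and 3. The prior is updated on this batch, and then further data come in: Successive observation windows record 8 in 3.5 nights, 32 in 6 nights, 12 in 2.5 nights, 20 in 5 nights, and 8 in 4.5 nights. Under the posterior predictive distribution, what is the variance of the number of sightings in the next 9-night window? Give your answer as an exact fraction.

Total count: 10 + 2 + 5 + 5 + 9 + 2 + 3 + 3 + 6 + 3 = 48.
Total exposure: 10 nights.
After the first batch: Gamma(30 + 48, 12 + 10) = Gamma(78, 22).
Total count: 8 + 32 + 12 + 20 + 8 = 80.
Total exposure: 3.5 + 6 + 2.5 + 5 + 4.5 = 21.5 nights.
After the second batch: Gamma(78 + 80, 22 + 21.5) = Gamma(158, 87/2).
The posterior predictive for a window of length T is Negative Binomial with variance T·α'·(β'+T)/β'² = 9·158·(105/2)/(7569/4) = 33180/841.

33180/841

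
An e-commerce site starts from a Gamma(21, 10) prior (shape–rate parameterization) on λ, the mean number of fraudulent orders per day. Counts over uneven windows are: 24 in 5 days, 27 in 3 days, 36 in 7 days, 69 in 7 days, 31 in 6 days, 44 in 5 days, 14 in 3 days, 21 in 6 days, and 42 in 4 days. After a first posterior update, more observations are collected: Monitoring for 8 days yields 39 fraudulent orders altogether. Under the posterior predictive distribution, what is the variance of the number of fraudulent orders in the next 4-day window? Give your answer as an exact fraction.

Total count: 24 + 27 + 36 + 69 + 31 + 44 + 14 + 21 + 42 = 308.
Total exposure: 5 + 3 + 7 + 7 + 6 + 5 + 3 + 6 + 4 = 46 days.
After the first batch: Gamma(21 + 308, 10 + 46) = Gamma(329, 56).
Total count 39 over total exposure 8 days.
After the second batch: Gamma(329 + 39, 56 + 8) = Gamma(368, 64).
The posterior predictive for a window of length T is Negative Binomial with variance T·α'·(β'+T)/β'² = 4·368·68/4096 = 391/16.

391/16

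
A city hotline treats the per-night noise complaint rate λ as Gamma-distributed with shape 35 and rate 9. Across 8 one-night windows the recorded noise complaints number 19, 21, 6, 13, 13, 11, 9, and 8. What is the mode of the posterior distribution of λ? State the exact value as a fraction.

Total count: 19 + 21 + 6 + 13 + 13 + 11 + 9 + 8 = 100.
Total exposure: 8 nights.
The Gamma prior is conjugate for the Poisson rate, so λ | data ~ Gamma(35+100, 9+8) = Gamma(135, 17).
Posterior mode = (α'−1)/β' = 134/17.

134/17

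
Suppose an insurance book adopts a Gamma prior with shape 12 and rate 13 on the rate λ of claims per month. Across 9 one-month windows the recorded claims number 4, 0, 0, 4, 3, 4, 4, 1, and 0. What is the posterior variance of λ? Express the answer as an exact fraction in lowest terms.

8/121

Total count: 4 + 0 + 0 + 4 + 3 + 4 + 4 + 1 + 0 = 20.
Total exposure: 9 months.
By Gamma–Poisson conjugacy, the posterior is Gamma(α + Σx, β + Σt) = Gamma(12 + 20, 13 + 9) = Gamma(32, 22).
Posterior variance = α'/β'² = 32/484 = 8/121.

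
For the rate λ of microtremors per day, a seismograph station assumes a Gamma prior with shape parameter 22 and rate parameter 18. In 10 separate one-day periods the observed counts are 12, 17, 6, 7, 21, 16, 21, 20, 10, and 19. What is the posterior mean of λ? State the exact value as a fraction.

Total count: 12 + 17 + 6 + 7 + 21 + 16 + 21 + 20 + 10 + 19 = 149.
Total exposure: 10 days.
The Gamma prior is conjugate for the Poisson rate, so λ | data ~ Gamma(22+149, 18+10) = Gamma(171, 28).
Posterior mean = α'/β' = 171/28.

171/28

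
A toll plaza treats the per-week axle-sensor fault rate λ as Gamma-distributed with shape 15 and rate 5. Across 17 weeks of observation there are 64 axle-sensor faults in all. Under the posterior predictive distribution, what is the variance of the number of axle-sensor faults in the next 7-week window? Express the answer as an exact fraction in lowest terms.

Total count 64 over total exposure 17 weeks.
By Gamma–Poisson conjugacy, the posterior is Gamma(α + Σx, β + Σt) = Gamma(15 + 64, 5 + 17) = Gamma(79, 22).
The posterior predictive for a window of length T is Negative Binomial with variance T·α'·(β'+T)/β'² = 7·79·29/484 = 16037/484.

16037/484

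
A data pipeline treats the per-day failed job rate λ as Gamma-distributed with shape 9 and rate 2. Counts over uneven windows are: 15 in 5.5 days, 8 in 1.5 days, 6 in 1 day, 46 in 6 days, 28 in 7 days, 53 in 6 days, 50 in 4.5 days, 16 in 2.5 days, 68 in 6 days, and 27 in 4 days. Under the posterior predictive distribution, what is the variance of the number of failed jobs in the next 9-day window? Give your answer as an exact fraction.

80685/1058

Total count: 15 + 8 + 6 + 46 + 28 + 53 + 50 + 16 + 68 + 27 = 317.
Total exposure: 5.5 + 1.5 + 1 + 6 + 7 + 6 + 4.5 + 2.5 + 6 + 4 = 44 days.
Posterior: α' = 9 + 317 = 326, β' = 2 + 44 = 46.
The posterior predictive for a window of length T is Negative Binomial with variance T·α'·(β'+T)/β'² = 9·326·55/2116 = 80685/1058.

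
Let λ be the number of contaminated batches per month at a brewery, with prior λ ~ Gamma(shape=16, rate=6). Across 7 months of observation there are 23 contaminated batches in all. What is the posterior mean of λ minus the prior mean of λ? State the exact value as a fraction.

1/3

Total count 23 over total exposure 7 months.
Posterior: α' = 16 + 23 = 39, β' = 6 + 7 = 13.
Posterior mean = 39/13 = 3; prior mean = 16/6 = 8/3. Difference = 3 − 8/3 = 1/3.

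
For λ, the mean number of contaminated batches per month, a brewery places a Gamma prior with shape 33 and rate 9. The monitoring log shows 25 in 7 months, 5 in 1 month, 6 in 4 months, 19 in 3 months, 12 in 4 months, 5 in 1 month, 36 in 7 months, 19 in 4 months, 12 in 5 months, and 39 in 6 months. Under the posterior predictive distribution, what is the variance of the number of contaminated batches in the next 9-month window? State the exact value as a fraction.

12660/289

Total count: 25 + 5 + 6 + 19 + 12 + 5 + 36 + 19 + 12 + 39 = 178.
Total exposure: 7 + 1 + 4 + 3 + 4 + 1 + 7 + 4 + 5 + 6 = 42 months.
Gamma(α, β) with Poisson data over total exposure Σt gives posterior Gamma(α+Σx, β+Σt) = Gamma(211, 51).
The posterior predictive for a window of length T is Negative Binomial with variance T·α'·(β'+T)/β'² = 9·211·60/2601 = 12660/289.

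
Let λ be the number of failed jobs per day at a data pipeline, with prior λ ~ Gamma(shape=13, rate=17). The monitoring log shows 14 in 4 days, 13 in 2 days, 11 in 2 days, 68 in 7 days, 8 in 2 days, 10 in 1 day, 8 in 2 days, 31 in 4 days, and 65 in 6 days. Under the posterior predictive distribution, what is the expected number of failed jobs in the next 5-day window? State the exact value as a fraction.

1205/47

Total count: 14 + 13 + 11 + 68 + 8 + 10 + 8 + 31 + 65 = 228.
Total exposure: 4 + 2 + 2 + 7 + 2 + 1 + 2 + 4 + 6 = 30 days.
Conjugate update: add total count to the shape and total exposure to the rate, giving Gamma(241, 47).
Predictive mean over a 5-day window = T·E[λ|data] = 5·241/47 = 1205/47.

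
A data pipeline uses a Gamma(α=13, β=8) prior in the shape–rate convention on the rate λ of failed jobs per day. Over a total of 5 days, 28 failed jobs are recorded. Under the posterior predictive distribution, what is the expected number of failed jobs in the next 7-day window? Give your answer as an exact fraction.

287/13

Total count 28 over total exposure 5 days.
Gamma(α, β) with Poisson data over total exposure Σt gives posterior Gamma(α+Σx, β+Σt) = Gamma(41, 13).
Predictive mean over a 7-day window = T·E[λ|data] = 7·41/13 = 287/13.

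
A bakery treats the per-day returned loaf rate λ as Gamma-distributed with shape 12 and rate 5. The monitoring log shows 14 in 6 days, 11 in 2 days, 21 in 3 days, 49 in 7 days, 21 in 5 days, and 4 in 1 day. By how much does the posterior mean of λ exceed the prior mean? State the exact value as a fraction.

Total count: 14 + 11 + 21 + 49 + 21 + 4 = 120.
Total exposure: 6 + 2 + 3 + 7 + 5 + 1 = 24 days.
The Gamma prior is conjugate for the Poisson rate, so λ | data ~ Gamma(12+120, 5+24) = Gamma(132, 29).
Posterior mean = 132/29 = 132/29; prior mean = 12/5 = 12/5. Difference = 132/29 − 12/5 = 312/145.

312/145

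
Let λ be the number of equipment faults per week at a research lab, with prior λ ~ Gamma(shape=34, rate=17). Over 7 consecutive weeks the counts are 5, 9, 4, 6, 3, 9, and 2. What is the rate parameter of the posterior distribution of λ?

24

Total count: 5 + 9 + 4 + 6 + 3 + 9 + 2 = 38.
Total exposure: 7 weeks.
By Gamma–Poisson conjugacy, the posterior is Gamma(α + Σx, β + Σt) = Gamma(34 + 38, 17 + 7) = Gamma(72, 24).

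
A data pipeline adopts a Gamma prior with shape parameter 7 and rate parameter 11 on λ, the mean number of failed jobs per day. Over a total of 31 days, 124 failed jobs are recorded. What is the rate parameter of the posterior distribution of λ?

42

Total count 124 over total exposure 31 days.
Posterior: α' = 7 + 124 = 131, β' = 11 + 31 = 42.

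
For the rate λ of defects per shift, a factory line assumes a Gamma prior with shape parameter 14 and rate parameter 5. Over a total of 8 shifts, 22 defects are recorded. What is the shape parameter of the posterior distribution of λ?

Total count 22 over total exposure 8 shifts.
Gamma(α, β) with Poisson data over total exposure Σt gives posterior Gamma(α+Σx, β+Σt) = Gamma(36, 13).

36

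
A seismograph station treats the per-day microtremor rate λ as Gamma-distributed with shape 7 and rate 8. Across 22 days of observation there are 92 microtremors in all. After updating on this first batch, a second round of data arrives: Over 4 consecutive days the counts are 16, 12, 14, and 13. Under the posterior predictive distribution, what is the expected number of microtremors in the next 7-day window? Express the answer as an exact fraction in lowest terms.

539/17

Total count 92 over total exposure 22 days.
After the first batch: Gamma(7 + 92, 8 + 22) = Gamma(99, 30).
Total count: 16 + 12 + 14 + 13 = 55.
Total exposure: 4 days.
After the second batch: Gamma(99 + 55, 30 + 4) = Gamma(154, 34).
Predictive mean over a 7-day window = T·E[λ|data] = 7·154/34 = 539/17.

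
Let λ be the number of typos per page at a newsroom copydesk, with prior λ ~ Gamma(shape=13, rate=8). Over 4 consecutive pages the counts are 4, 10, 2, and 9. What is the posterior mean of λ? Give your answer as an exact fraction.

Total count: 4 + 10 + 2 + 9 = 25.
Total exposure: 4 pages.
By Gamma–Poisson conjugacy, the posterior is Gamma(α + Σx, β + Σt) = Gamma(13 + 25, 8 + 4) = Gamma(38, 12).
Posterior mean = α'/β' = 38/12 = 19/6.

19/6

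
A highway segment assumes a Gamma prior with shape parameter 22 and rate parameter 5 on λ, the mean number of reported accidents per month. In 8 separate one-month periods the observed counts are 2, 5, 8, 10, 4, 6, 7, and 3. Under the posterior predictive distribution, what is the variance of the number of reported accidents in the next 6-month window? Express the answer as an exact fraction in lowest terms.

Total count: 2 + 5 + 8 + 10 + 4 + 6 + 7 + 3 = 45.
Total exposure: 8 months.
Posterior: α' = 22 + 45 = 67, β' = 5 + 8 = 13.
The posterior predictive for a window of length T is Negative Binomial with variance T·α'·(β'+T)/β'² = 6·67·19/169 = 7638/169.

7638/169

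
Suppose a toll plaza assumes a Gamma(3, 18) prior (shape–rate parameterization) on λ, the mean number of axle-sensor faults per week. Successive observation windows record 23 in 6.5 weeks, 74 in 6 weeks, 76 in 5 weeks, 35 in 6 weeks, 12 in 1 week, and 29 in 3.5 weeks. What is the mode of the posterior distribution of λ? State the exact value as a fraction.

Total count: 23 + 74 + 76 + 35 + 12 + 29 = 249.
Total exposure: 6.5 + 6 + 5 + 6 + 1 + 3.5 = 28 weeks.
By Gamma–Poisson conjugacy, the posterior is Gamma(α + Σx, β + Σt) = Gamma(3 + 249, 18 + 28) = Gamma(252, 46).
Posterior mode = (α'−1)/β' = 251/46.

251/46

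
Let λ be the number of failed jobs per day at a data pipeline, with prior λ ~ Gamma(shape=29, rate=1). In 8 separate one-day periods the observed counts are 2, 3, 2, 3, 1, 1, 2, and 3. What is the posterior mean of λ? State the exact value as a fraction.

46/9

Total count: 2 + 3 + 2 + 3 + 1 + 1 + 2 + 3 = 17.
Total exposure: 8 days.
Posterior: α' = 29 + 17 = 46, β' = 1 + 8 = 9.
Posterior mean = α'/β' = 46/9.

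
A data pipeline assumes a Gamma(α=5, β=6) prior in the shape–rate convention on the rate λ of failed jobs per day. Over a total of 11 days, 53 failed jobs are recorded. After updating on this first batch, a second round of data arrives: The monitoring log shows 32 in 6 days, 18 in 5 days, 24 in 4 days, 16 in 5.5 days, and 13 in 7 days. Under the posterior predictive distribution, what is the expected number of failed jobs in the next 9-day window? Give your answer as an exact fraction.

Total count 53 over total exposure 11 days.
After the first batch: Gamma(5 + 53, 6 + 11) = Gamma(58, 17).
Total count: 32 + 18 + 24 + 16 + 13 = 103.
Total exposure: 6 + 5 + 4 + 5.5 + 7 = 27.5 days.
After the second batch: Gamma(58 + 103, 17 + 27.5) = Gamma(161, 89/2).
Predictive mean over a 9-day window = T·E[λ|data] = 9·161/(89/2) = 2898/89.

2898/89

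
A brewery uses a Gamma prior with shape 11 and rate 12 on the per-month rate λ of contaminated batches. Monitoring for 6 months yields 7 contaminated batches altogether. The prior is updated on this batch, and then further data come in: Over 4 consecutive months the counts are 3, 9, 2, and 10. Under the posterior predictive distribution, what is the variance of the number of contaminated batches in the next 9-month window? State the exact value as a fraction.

5859/242

Total count 7 over total exposure 6 months.
After the first batch: Gamma(11 + 7, 12 + 6) = Gamma(18, 18).
Total count: 3 + 9 + 2 + 10 = 24.
Total exposure: 4 months.
After the second batch: Gamma(18 + 24, 18 + 4) = Gamma(42, 22).
The posterior predictive for a window of length T is Negative Binomial with variance T·α'·(β'+T)/β'² = 9·42·31/484 = 5859/242.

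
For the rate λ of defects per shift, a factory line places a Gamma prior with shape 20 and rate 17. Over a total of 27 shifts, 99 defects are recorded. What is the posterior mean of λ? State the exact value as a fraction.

Total count 99 over total exposure 27 shifts.
Conjugate update: add total count to the shape and total exposure to the rate, giving Gamma(119, 44).
Posterior mean = α'/β' = 119/44.

119/44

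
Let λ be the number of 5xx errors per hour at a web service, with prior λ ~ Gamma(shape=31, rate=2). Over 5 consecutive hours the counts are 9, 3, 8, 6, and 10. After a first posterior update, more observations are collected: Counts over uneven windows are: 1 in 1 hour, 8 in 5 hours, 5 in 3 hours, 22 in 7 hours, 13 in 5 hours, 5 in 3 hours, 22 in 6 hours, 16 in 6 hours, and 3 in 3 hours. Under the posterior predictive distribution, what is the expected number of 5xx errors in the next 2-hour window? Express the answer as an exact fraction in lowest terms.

162/23

Total count: 9 + 3 + 8 + 6 + 10 = 36.
Total exposure: 5 hours.
After the first batch: Gamma(31 + 36, 2 + 5) = Gamma(67, 7).
Total count: 1 + 8 + 5 + 22 + 13 + 5 + 22 + 16 + 3 = 95.
Total exposure: 1 + 5 + 3 + 7 + 5 + 3 + 6 + 6 + 3 = 39 hours.
After the second batch: Gamma(67 + 95, 7 + 39) = Gamma(162, 46).
Predictive mean over a 2-hour window = T·E[λ|data] = 2·162/46 = 162/23.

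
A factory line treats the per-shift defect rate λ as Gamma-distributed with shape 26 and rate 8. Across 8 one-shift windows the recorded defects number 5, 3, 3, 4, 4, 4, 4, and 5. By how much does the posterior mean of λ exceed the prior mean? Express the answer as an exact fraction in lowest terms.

3/8

Total count: 5 + 3 + 3 + 4 + 4 + 4 + 4 + 5 = 32.
Total exposure: 8 shifts.
Gamma(α, β) with Poisson data over total exposure Σt gives posterior Gamma(α+Σx, β+Σt) = Gamma(58, 16).
Posterior mean = 58/16 = 29/8; prior mean = 26/8 = 13/4. Difference = 29/8 − 13/4 = 3/8.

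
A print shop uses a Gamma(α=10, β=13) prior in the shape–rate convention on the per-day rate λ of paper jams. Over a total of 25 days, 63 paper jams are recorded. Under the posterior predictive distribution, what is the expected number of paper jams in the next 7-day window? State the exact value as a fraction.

511/38

Total count 63 over total exposure 25 days.
By Gamma–Poisson conjugacy, the posterior is Gamma(α + Σx, β + Σt) = Gamma(10 + 63, 13 + 25) = Gamma(73, 38).
Predictive mean over a 7-day window = T·E[λ|data] = 7·73/38 = 511/38.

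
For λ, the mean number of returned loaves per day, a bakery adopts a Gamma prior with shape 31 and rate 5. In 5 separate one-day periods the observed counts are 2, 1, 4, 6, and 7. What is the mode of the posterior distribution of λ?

5

Total count: 2 + 1 + 4 + 6 + 7 = 20.
Total exposure: 5 days.
Conjugate update: add total count to the shape and total exposure to the rate, giving Gamma(51, 10).
Posterior mode = (α'−1)/β' = 50/10 = 5.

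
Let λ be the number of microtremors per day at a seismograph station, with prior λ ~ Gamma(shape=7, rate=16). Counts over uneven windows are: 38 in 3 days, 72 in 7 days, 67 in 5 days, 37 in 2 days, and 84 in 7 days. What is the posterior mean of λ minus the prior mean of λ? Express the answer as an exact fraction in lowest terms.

Total count: 38 + 72 + 67 + 37 + 84 = 298.
Total exposure: 3 + 7 + 5 + 2 + 7 = 24 days.
Posterior: α' = 7 + 298 = 305, β' = 16 + 24 = 40.
Posterior mean = 305/40 = 61/8; prior mean = 7/16 = 7/16. Difference = 61/8 − 7/16 = 115/16.

115/16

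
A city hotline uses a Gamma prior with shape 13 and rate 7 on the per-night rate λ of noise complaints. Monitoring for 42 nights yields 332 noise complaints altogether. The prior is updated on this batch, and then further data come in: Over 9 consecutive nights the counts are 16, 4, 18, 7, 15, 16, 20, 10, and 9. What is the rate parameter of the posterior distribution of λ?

58

Total count 332 over total exposure 42 nights.
After the first batch: Gamma(13 + 332, 7 + 42) = Gamma(345, 49).
Total count: 16 + 4 + 18 + 7 + 15 + 16 + 20 + 10 + 9 = 115.
Total exposure: 9 nights.
After the second batch: Gamma(345 + 115, 49 + 9) = Gamma(460, 58).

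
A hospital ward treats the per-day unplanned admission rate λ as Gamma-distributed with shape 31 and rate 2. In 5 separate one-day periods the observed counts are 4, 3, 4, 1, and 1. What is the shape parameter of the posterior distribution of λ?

Total count: 4 + 3 + 4 + 1 + 1 = 13.
Total exposure: 5 days.
Posterior: α' = 31 + 13 = 44, β' = 2 + 5 = 7.

44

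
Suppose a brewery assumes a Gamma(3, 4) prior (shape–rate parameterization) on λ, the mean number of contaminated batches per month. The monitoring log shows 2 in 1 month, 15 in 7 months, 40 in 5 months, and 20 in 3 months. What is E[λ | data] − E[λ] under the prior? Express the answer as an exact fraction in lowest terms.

13/4

Total count: 2 + 15 + 40 + 20 = 77.
Total exposure: 1 + 7 + 5 + 3 = 16 months.
The Gamma prior is conjugate for the Poisson rate, so λ | data ~ Gamma(3+77, 4+16) = Gamma(80, 20).
Posterior mean = 80/20 = 4; prior mean = 3/4 = 3/4. Difference = 4 − 3/4 = 13/4.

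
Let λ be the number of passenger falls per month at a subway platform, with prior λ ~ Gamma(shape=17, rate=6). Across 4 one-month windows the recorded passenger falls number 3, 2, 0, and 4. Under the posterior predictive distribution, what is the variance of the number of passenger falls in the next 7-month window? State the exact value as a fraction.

Total count: 3 + 2 + 0 + 4 = 9.
Total exposure: 4 months.
Gamma(α, β) with Poisson data over total exposure Σt gives posterior Gamma(α+Σx, β+Σt) = Gamma(26, 10).
The posterior predictive for a window of length T is Negative Binomial with variance T·α'·(β'+T)/β'² = 7·26·17/100 = 1547/50.

1547/50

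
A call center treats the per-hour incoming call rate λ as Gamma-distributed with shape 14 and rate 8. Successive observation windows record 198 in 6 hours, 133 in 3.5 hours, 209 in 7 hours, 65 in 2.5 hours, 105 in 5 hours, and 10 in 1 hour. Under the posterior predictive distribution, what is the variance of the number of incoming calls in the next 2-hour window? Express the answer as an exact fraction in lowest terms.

Total count: 198 + 133 + 209 + 65 + 105 + 10 = 720.
Total exposure: 6 + 3.5 + 7 + 2.5 + 5 + 1 = 25 hours.
By Gamma–Poisson conjugacy, the posterior is Gamma(α + Σx, β + Σt) = Gamma(14 + 720, 8 + 25) = Gamma(734, 33).
The posterior predictive for a window of length T is Negative Binomial with variance T·α'·(β'+T)/β'² = 2·734·35/1089 = 51380/1089.

51380/1089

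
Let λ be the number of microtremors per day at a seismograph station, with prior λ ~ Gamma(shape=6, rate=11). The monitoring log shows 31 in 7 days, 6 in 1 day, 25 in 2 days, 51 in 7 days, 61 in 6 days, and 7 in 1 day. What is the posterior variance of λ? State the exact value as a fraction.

Total count: 31 + 6 + 25 + 51 + 61 + 7 = 181.
Total exposure: 7 + 1 + 2 + 7 + 6 + 1 = 24 days.
Gamma(α, β) with Poisson data over total exposure Σt gives posterior Gamma(α+Σx, β+Σt) = Gamma(187, 35).
Posterior variance = α'/β'² = 187/1225.

187/1225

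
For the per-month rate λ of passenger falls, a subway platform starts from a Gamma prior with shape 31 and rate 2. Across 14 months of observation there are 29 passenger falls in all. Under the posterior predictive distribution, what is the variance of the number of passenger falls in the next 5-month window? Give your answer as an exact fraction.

Total count 29 over total exposure 14 months.
Gamma(α, β) with Poisson data over total exposure Σt gives posterior Gamma(α+Σx, β+Σt) = Gamma(60, 16).
The posterior predictive for a window of length T is Negative Binomial with variance T·α'·(β'+T)/β'² = 5·60·21/256 = 1575/64.

1575/64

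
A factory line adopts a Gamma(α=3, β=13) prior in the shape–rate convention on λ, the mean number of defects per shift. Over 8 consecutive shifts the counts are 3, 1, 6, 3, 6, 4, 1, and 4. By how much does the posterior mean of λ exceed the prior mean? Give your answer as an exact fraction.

Total count: 3 + 1 + 6 + 3 + 6 + 4 + 1 + 4 = 28.
Total exposure: 8 shifts.
Conjugate update: add total count to the shape and total exposure to the rate, giving Gamma(31, 21).
Posterior mean = 31/21 = 31/21; prior mean = 3/13 = 3/13. Difference = 31/21 − 3/13 = 340/273.

340/273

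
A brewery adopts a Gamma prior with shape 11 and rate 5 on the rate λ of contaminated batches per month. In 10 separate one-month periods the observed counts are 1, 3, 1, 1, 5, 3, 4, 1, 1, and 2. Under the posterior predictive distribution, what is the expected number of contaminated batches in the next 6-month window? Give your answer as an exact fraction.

66/5

Total count: 1 + 3 + 1 + 1 + 5 + 3 + 4 + 1 + 1 + 2 = 22.
Total exposure: 10 months.
The Gamma prior is conjugate for the Poisson rate, so λ | data ~ Gamma(11+22, 5+10) = Gamma(33, 15).
Predictive mean over a 6-month window = T·E[λ|data] = 6·33/15 = 66/5.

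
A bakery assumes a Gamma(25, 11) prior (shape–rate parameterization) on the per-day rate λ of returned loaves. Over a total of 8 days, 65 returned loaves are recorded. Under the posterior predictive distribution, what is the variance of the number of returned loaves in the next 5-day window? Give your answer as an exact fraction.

10800/361

Total count 65 over total exposure 8 days.
Posterior: α' = 25 + 65 = 90, β' = 11 + 8 = 19.
The posterior predictive for a window of length T is Negative Binomial with variance T·α'·(β'+T)/β'² = 5·90·24/361 = 10800/361.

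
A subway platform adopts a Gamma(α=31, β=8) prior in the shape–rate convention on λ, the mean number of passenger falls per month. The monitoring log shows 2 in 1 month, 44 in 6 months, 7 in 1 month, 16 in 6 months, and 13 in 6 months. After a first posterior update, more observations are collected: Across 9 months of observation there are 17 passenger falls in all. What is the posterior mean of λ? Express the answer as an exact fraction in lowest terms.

Total count: 2 + 44 + 7 + 16 + 13 = 82.
Total exposure: 1 + 6 + 1 + 6 + 6 = 20 months.
After the first batch: Gamma(31 + 82, 8 + 20) = Gamma(113, 28).
Total count 17 over total exposure 9 months.
After the second batch: Gamma(113 + 17, 28 + 9) = Gamma(130, 37).
Posterior mean = α'/β' = 130/37.

130/37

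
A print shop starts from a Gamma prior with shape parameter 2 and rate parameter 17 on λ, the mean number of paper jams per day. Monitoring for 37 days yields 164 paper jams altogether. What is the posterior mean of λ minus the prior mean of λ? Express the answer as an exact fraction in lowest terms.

1357/459

Total count 164 over total exposure 37 days.
The Gamma prior is conjugate for the Poisson rate, so λ | data ~ Gamma(2+164, 17+37) = Gamma(166, 54).
Posterior mean = 166/54 = 83/27; prior mean = 2/17 = 2/17. Difference = 83/27 − 2/17 = 1357/459.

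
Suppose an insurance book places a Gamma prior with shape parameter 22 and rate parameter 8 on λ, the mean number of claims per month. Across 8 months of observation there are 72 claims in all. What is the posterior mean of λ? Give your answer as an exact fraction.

47/8

Total count 72 over total exposure 8 months.
Conjugate update: add total count to the shape and total exposure to the rate, giving Gamma(94, 16).
Posterior mean = α'/β' = 94/16 = 47/8.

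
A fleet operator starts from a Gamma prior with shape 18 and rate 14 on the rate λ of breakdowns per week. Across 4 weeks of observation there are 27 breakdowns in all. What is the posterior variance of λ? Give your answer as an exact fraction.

5/36

Total count 27 over total exposure 4 weeks.
Posterior: α' = 18 + 27 = 45, β' = 14 + 4 = 18.
Posterior variance = α'/β'² = 45/324 = 5/36.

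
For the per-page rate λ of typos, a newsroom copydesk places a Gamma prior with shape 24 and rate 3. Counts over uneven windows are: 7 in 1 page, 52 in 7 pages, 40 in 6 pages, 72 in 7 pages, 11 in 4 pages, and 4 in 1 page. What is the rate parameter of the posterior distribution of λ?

29

Total count: 7 + 52 + 40 + 72 + 11 + 4 = 186.
Total exposure: 1 + 7 + 6 + 7 + 4 + 1 = 26 pages.
Posterior: α' = 24 + 186 = 210, β' = 3 + 26 = 29.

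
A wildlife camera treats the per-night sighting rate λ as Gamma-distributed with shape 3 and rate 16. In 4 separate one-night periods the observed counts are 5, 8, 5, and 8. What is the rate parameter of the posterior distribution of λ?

Total count: 5 + 8 + 5 + 8 = 26.
Total exposure: 4 nights.
By Gamma–Poisson conjugacy, the posterior is Gamma(α + Σx, β + Σt) = Gamma(3 + 26, 16 + 4) = Gamma(29, 20).

20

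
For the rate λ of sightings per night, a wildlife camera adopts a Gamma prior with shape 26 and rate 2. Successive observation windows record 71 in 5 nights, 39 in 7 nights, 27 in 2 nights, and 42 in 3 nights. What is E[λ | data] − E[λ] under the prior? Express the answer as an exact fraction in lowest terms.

-42/19

Total count: 71 + 39 + 27 + 42 = 179.
Total exposure: 5 + 7 + 2 + 3 = 17 nights.
Posterior: α' = 26 + 179 = 205, β' = 2 + 17 = 19.
Posterior mean = 205/19 = 205/19; prior mean = 26/2 = 13. Difference = 205/19 − 13 = -42/19.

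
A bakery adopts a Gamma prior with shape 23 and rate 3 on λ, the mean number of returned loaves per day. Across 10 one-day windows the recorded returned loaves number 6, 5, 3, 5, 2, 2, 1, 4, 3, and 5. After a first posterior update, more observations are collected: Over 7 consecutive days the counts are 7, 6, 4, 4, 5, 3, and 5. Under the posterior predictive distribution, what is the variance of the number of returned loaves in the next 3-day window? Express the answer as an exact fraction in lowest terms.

6417/400

Total count: 6 + 5 + 3 + 5 + 2 + 2 + 1 + 4 + 3 + 5 = 36.
Total exposure: 10 days.
After the first batch: Gamma(23 + 36, 3 + 10) = Gamma(59, 13).
Total count: 7 + 6 + 4 + 4 + 5 + 3 + 5 = 34.
Total exposure: 7 days.
After the second batch: Gamma(59 + 34, 13 + 7) = Gamma(93, 20).
The posterior predictive for a window of length T is Negative Binomial with variance T·α'·(β'+T)/β'² = 3·93·23/400 = 6417/400.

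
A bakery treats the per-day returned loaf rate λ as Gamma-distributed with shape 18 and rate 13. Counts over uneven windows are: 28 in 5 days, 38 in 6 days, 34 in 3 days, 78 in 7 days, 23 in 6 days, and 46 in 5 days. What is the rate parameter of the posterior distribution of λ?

45

Total count: 28 + 38 + 34 + 78 + 23 + 46 = 247.
Total exposure: 5 + 6 + 3 + 7 + 6 + 5 = 32 days.
By Gamma–Poisson conjugacy, the posterior is Gamma(α + Σx, β + Σt) = Gamma(18 + 247, 13 + 32) = Gamma(265, 45).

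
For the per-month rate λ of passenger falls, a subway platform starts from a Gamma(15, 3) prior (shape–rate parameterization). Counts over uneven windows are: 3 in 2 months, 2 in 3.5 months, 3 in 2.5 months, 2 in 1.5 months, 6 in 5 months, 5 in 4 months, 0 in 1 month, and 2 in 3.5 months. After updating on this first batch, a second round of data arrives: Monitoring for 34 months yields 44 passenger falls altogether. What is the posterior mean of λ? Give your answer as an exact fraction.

Total count: 3 + 2 + 3 + 2 + 6 + 5 + 0 + 2 = 23.
Total exposure: 2 + 3.5 + 2.5 + 1.5 + 5 + 4 + 1 + 3.5 = 23 months.
After the first batch: Gamma(15 + 23, 3 + 23) = Gamma(38, 26).
Total count 44 over total exposure 34 months.
After the second batch: Gamma(38 + 44, 26 + 34) = Gamma(82, 60).
Posterior mean = α'/β' = 82/60 = 41/30.

41/30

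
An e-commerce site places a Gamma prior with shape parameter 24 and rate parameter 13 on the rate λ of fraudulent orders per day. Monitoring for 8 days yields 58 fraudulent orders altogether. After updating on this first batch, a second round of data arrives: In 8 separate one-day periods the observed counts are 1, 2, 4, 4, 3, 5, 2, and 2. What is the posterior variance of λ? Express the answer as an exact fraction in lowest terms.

105/841

Total count 58 over total exposure 8 days.
After the first batch: Gamma(24 + 58, 13 + 8) = Gamma(82, 21).
Total count: 1 + 2 + 4 + 4 + 3 + 5 + 2 + 2 = 23.
Total exposure: 8 days.
After the second batch: Gamma(82 + 23, 21 + 8) = Gamma(105, 29).
Posterior variance = α'/β'² = 105/841.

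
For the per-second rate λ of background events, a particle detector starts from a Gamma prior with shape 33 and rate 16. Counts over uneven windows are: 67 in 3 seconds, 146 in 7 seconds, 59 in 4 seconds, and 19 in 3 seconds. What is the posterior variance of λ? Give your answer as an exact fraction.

36/121

Total count: 67 + 146 + 59 + 19 = 291.
Total exposure: 3 + 7 + 4 + 3 = 17 seconds.
The Gamma prior is conjugate for the Poisson rate, so λ | data ~ Gamma(33+291, 16+17) = Gamma(324, 33).
Posterior variance = α'/β'² = 324/1089 = 36/121.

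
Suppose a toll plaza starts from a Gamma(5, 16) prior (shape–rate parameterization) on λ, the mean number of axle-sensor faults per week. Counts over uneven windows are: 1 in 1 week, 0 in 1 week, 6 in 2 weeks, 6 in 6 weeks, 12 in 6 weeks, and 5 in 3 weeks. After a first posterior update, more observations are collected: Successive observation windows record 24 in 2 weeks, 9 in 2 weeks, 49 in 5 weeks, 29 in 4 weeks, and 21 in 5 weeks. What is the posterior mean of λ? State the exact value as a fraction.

167/53

Total count: 1 + 0 + 6 + 6 + 12 + 5 = 30.
Total exposure: 1 + 1 + 2 + 6 + 6 + 3 = 19 weeks.
After the first batch: Gamma(5 + 30, 16 + 19) = Gamma(35, 35).
Total count: 24 + 9 + 49 + 29 + 21 = 132.
Total exposure: 2 + 2 + 5 + 4 + 5 = 18 weeks.
After the second batch: Gamma(35 + 132, 35 + 18) = Gamma(167, 53).
Posterior mean = α'/β' = 167/53.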